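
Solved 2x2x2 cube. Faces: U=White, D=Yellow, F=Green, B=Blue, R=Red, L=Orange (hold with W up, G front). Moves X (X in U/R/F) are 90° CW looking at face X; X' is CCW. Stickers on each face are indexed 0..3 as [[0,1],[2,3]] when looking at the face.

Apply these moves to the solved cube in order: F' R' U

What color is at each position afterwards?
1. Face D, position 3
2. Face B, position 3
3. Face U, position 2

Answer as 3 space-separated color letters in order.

After move 1 (F'): F=GGGG U=WWRR R=YRYR D=OOYY L=OWOW
After move 2 (R'): R=RRYY U=WBRB F=GWGR D=OGYG B=YBOB
After move 3 (U): U=RWBB F=RRGR R=YBYY B=OWOB L=GWOW
Query 1: D[3] = G
Query 2: B[3] = B
Query 3: U[2] = B

Answer: G B B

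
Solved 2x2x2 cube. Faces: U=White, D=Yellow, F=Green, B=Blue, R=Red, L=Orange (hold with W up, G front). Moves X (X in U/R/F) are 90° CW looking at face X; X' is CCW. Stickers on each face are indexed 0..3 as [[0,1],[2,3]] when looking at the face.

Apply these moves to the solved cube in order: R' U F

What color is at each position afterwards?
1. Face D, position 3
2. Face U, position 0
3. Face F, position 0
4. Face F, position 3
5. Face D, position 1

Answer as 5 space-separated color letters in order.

After move 1 (R'): R=RRRR U=WBWB F=GWGW D=YGYG B=YBYB
After move 2 (U): U=WWBB F=RRGW R=YBRR B=OOYB L=GWOO
After move 3 (F): F=GRWR U=WWOW R=BBBR D=RYYG L=GYOG
Query 1: D[3] = G
Query 2: U[0] = W
Query 3: F[0] = G
Query 4: F[3] = R
Query 5: D[1] = Y

Answer: G W G R Y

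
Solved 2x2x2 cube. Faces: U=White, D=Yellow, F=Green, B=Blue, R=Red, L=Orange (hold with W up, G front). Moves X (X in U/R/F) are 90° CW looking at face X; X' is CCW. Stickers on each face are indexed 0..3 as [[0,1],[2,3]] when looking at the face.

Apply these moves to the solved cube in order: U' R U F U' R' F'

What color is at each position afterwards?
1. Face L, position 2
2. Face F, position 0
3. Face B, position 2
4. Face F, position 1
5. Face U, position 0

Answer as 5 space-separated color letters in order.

Answer: O Y W O W

Derivation:
After move 1 (U'): U=WWWW F=OOGG R=GGRR B=RRBB L=BBOO
After move 2 (R): R=RGRG U=WOWG F=OYGY D=YBYR B=WRWB
After move 3 (U): U=WWGO F=RGGY R=WRRG B=BBWB L=OYOO
After move 4 (F): F=GRYG U=WWOY R=GROG D=RWYR L=OYOB
After move 5 (U'): U=WYWO F=OYYG R=GROG B=GRWB L=BBOB
After move 6 (R'): R=RGGO U=WWWG F=OYYO D=RYYG B=RRWB
After move 7 (F'): F=YOOY U=WWRG R=YGRO D=BBYG L=BGOW
Query 1: L[2] = O
Query 2: F[0] = Y
Query 3: B[2] = W
Query 4: F[1] = O
Query 5: U[0] = W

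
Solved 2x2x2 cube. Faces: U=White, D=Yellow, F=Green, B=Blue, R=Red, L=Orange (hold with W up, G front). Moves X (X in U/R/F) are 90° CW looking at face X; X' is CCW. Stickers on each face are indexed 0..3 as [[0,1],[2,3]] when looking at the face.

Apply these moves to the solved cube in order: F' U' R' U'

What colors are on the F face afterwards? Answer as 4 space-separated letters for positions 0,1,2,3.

Answer: B B G R

Derivation:
After move 1 (F'): F=GGGG U=WWRR R=YRYR D=OOYY L=OWOW
After move 2 (U'): U=WRWR F=OWGG R=GGYR B=YRBB L=BBOW
After move 3 (R'): R=GRGY U=WBWY F=ORGR D=OWYG B=YROB
After move 4 (U'): U=BYWW F=BBGR R=ORGY B=GROB L=YROW
Query: F face = BBGR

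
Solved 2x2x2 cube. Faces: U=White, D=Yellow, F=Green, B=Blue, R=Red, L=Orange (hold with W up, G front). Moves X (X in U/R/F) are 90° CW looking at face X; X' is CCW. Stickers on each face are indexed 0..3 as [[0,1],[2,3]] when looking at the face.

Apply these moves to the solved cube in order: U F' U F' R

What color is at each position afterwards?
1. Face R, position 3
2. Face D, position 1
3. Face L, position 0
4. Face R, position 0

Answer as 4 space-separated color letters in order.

Answer: O B R G

Derivation:
After move 1 (U): U=WWWW F=RRGG R=BBRR B=OOBB L=GGOO
After move 2 (F'): F=RGRG U=WWBR R=YBYR D=GOYY L=GWOW
After move 3 (U): U=BWRW F=YBRG R=OOYR B=GWBB L=RGOW
After move 4 (F'): F=BGYR U=BWOY R=OOGR D=GWYY L=RWOR
After move 5 (R): R=GORO U=BGOR F=BWYY D=GBYG B=YWWB
Query 1: R[3] = O
Query 2: D[1] = B
Query 3: L[0] = R
Query 4: R[0] = G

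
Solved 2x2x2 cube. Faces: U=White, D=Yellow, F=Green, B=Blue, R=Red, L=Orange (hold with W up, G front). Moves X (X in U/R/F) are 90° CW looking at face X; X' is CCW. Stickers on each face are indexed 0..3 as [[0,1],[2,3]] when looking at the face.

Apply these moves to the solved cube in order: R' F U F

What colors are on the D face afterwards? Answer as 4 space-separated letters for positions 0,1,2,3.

After move 1 (R'): R=RRRR U=WBWB F=GWGW D=YGYG B=YBYB
After move 2 (F): F=GGWW U=WBOO R=WRBR D=RRYG L=OYOG
After move 3 (U): U=OWOB F=WRWW R=YBBR B=OYYB L=GGOG
After move 4 (F): F=WWWR U=OWGG R=OBBR D=BYYG L=GROR
Query: D face = BYYG

Answer: B Y Y G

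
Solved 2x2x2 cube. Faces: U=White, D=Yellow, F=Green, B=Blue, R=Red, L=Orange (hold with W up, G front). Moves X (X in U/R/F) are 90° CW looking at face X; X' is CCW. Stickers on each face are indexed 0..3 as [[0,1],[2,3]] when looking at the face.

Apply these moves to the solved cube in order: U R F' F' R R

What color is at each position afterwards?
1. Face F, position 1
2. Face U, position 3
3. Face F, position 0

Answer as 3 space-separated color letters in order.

Answer: W O Y

Derivation:
After move 1 (U): U=WWWW F=RRGG R=BBRR B=OOBB L=GGOO
After move 2 (R): R=RBRB U=WRWG F=RYGY D=YBYO B=WOWB
After move 3 (F'): F=YYRG U=WRRR R=BBYB D=GOYO L=GGOW
After move 4 (F'): F=YGYR U=WRBY R=OBGB D=GWYO L=GROR
After move 5 (R): R=GOBB U=WGBR F=YWYO D=GWYW B=YORB
After move 6 (R): R=BGBO U=WWBO F=YWYW D=GRYY B=ROGB
Query 1: F[1] = W
Query 2: U[3] = O
Query 3: F[0] = Y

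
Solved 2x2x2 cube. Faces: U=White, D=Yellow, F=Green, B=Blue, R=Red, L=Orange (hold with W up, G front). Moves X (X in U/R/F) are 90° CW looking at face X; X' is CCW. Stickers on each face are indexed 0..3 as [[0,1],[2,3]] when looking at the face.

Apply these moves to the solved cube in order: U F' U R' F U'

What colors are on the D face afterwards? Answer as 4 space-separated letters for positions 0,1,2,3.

After move 1 (U): U=WWWW F=RRGG R=BBRR B=OOBB L=GGOO
After move 2 (F'): F=RGRG U=WWBR R=YBYR D=GOYY L=GWOW
After move 3 (U): U=BWRW F=YBRG R=OOYR B=GWBB L=RGOW
After move 4 (R'): R=OROY U=BBRG F=YWRW D=GBYG B=YWOB
After move 5 (F): F=RYWW U=BBWG R=RRGY D=OOYG L=RGOB
After move 6 (U'): U=BGBW F=RGWW R=RYGY B=RROB L=YWOB
Query: D face = OOYG

Answer: O O Y G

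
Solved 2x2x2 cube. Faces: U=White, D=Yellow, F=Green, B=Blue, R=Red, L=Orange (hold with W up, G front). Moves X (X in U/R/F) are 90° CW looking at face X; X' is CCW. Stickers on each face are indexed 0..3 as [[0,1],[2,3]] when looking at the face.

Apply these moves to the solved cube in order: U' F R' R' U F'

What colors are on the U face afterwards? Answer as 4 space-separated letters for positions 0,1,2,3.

After move 1 (U'): U=WWWW F=OOGG R=GGRR B=RRBB L=BBOO
After move 2 (F): F=GOGO U=WWOB R=WGWR D=RGYY L=BYOY
After move 3 (R'): R=GRWW U=WBOR F=GWGB D=ROYO B=YRGB
After move 4 (R'): R=RWGW U=WGOY F=GBGR D=RWYB B=OROB
After move 5 (U): U=OWYG F=RWGR R=ORGW B=BYOB L=GBOY
After move 6 (F'): F=WRRG U=OWOG R=WRRW D=BYYB L=GGOY
Query: U face = OWOG

Answer: O W O G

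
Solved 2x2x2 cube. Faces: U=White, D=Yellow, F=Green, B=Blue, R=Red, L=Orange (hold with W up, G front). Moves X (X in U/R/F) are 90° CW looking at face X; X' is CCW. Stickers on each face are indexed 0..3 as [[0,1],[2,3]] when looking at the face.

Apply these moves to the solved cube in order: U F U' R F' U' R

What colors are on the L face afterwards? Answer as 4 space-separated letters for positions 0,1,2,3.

After move 1 (U): U=WWWW F=RRGG R=BBRR B=OOBB L=GGOO
After move 2 (F): F=GRGR U=WWOG R=WBWR D=RBYY L=GYOY
After move 3 (U'): U=WGWO F=GYGR R=GRWR B=WBBB L=OOOY
After move 4 (R): R=WGRR U=WYWR F=GBGY D=RBYW B=OBGB
After move 5 (F'): F=BYGG U=WYWR R=BGRR D=OYYW L=OROW
After move 6 (U'): U=YRWW F=ORGG R=BYRR B=BGGB L=OBOW
After move 7 (R): R=RBRY U=YRWG F=OYGW D=OGYB B=WGRB
Query: L face = OBOW

Answer: O B O W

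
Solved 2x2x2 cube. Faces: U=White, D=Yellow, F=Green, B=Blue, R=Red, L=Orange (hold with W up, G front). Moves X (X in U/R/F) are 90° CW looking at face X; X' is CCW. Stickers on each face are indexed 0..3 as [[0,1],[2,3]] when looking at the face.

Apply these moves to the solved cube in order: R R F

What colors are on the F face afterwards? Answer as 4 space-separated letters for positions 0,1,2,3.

After move 1 (R): R=RRRR U=WGWG F=GYGY D=YBYB B=WBWB
After move 2 (R): R=RRRR U=WYWY F=GBGB D=YWYW B=GBGB
After move 3 (F): F=GGBB U=WYOO R=WRYR D=RRYW L=OYOW
Query: F face = GGBB

Answer: G G B B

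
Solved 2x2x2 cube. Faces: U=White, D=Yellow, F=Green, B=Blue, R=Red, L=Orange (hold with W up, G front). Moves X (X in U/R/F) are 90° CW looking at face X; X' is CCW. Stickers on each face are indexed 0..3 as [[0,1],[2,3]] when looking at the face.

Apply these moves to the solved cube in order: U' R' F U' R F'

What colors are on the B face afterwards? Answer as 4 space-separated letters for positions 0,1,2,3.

Answer: O R B B

Derivation:
After move 1 (U'): U=WWWW F=OOGG R=GGRR B=RRBB L=BBOO
After move 2 (R'): R=GRGR U=WBWR F=OWGW D=YOYG B=YRYB
After move 3 (F): F=GOWW U=WBOB R=WRRR D=GGYG L=BYOO
After move 4 (U'): U=BBWO F=BYWW R=GORR B=WRYB L=YROO
After move 5 (R): R=RGRO U=BYWW F=BGWG D=GYYW B=ORBB
After move 6 (F'): F=GGBW U=BYRR R=YGGO D=ROYW L=YWOW
Query: B face = ORBB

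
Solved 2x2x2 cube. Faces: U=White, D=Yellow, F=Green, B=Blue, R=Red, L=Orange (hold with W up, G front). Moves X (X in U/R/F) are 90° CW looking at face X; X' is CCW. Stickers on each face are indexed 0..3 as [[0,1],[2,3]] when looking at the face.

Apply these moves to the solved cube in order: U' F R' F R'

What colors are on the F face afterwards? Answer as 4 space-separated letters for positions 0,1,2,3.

Answer: G B B Y

Derivation:
After move 1 (U'): U=WWWW F=OOGG R=GGRR B=RRBB L=BBOO
After move 2 (F): F=GOGO U=WWOB R=WGWR D=RGYY L=BYOY
After move 3 (R'): R=GRWW U=WBOR F=GWGB D=ROYO B=YRGB
After move 4 (F): F=GGBW U=WBYY R=ORRW D=WGYO L=BROO
After move 5 (R'): R=RWOR U=WGYY F=GBBY D=WGYW B=ORGB
Query: F face = GBBY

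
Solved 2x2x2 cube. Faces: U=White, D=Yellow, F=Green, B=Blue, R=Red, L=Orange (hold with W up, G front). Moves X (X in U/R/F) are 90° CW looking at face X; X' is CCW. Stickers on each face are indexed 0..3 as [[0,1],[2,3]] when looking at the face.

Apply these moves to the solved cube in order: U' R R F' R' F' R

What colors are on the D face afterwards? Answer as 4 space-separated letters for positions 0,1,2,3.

After move 1 (U'): U=WWWW F=OOGG R=GGRR B=RRBB L=BBOO
After move 2 (R): R=RGRG U=WOWG F=OYGY D=YBYR B=WRWB
After move 3 (R): R=RRGG U=WYWY F=OBGR D=YWYW B=GROB
After move 4 (F'): F=BROG U=WYRG R=WRYG D=BOYW L=BYOW
After move 5 (R'): R=RGWY U=WORG F=BYOG D=BRYG B=WROB
After move 6 (F'): F=YGBO U=WORW R=RGBY D=YWYG L=BGOR
After move 7 (R): R=BRYG U=WGRO F=YWBG D=YOYW B=WROB
Query: D face = YOYW

Answer: Y O Y W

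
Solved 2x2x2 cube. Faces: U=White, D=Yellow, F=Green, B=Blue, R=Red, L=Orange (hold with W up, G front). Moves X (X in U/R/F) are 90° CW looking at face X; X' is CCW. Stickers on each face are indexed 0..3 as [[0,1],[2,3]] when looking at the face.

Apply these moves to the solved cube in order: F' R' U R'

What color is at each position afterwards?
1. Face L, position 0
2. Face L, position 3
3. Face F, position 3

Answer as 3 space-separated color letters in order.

After move 1 (F'): F=GGGG U=WWRR R=YRYR D=OOYY L=OWOW
After move 2 (R'): R=RRYY U=WBRB F=GWGR D=OGYG B=YBOB
After move 3 (U): U=RWBB F=RRGR R=YBYY B=OWOB L=GWOW
After move 4 (R'): R=BYYY U=ROBO F=RWGB D=ORYR B=GWGB
Query 1: L[0] = G
Query 2: L[3] = W
Query 3: F[3] = B

Answer: G W B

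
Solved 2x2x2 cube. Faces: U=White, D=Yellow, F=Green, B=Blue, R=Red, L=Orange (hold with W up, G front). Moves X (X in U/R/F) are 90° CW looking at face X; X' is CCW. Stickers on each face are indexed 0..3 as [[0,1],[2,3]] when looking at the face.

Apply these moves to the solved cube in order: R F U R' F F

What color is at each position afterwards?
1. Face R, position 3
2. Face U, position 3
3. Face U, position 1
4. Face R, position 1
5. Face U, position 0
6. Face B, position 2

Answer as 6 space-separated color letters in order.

After move 1 (R): R=RRRR U=WGWG F=GYGY D=YBYB B=WBWB
After move 2 (F): F=GGYY U=WGOO R=WRGR D=RRYB L=OYOB
After move 3 (U): U=OWOG F=WRYY R=WBGR B=OYWB L=GGOB
After move 4 (R'): R=BRWG U=OWOO F=WWYG D=RRYY B=BYRB
After move 5 (F): F=YWGW U=OWBG R=OROG D=WBYY L=GROR
After move 6 (F): F=GYWW U=OWRR R=BRGG D=OOYY L=GWOB
Query 1: R[3] = G
Query 2: U[3] = R
Query 3: U[1] = W
Query 4: R[1] = R
Query 5: U[0] = O
Query 6: B[2] = R

Answer: G R W R O R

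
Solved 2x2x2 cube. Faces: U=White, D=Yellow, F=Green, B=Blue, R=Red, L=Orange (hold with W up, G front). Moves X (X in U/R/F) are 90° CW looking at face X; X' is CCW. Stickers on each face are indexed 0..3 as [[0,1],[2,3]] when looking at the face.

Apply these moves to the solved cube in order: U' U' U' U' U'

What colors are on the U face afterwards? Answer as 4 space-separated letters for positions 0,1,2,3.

After move 1 (U'): U=WWWW F=OOGG R=GGRR B=RRBB L=BBOO
After move 2 (U'): U=WWWW F=BBGG R=OORR B=GGBB L=RROO
After move 3 (U'): U=WWWW F=RRGG R=BBRR B=OOBB L=GGOO
After move 4 (U'): U=WWWW F=GGGG R=RRRR B=BBBB L=OOOO
After move 5 (U'): U=WWWW F=OOGG R=GGRR B=RRBB L=BBOO
Query: U face = WWWW

Answer: W W W W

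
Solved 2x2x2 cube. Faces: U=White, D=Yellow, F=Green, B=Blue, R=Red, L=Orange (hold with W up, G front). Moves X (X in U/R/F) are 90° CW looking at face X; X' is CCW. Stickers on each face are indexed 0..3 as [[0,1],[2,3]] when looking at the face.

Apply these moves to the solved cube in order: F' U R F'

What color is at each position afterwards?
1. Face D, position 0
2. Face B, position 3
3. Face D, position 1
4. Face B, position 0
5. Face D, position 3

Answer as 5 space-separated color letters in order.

After move 1 (F'): F=GGGG U=WWRR R=YRYR D=OOYY L=OWOW
After move 2 (U): U=RWRW F=YRGG R=BBYR B=OWBB L=GGOW
After move 3 (R): R=YBRB U=RRRG F=YOGY D=OBYO B=WWWB
After move 4 (F'): F=OYYG U=RRYR R=BBOB D=GWYO L=GGOR
Query 1: D[0] = G
Query 2: B[3] = B
Query 3: D[1] = W
Query 4: B[0] = W
Query 5: D[3] = O

Answer: G B W W O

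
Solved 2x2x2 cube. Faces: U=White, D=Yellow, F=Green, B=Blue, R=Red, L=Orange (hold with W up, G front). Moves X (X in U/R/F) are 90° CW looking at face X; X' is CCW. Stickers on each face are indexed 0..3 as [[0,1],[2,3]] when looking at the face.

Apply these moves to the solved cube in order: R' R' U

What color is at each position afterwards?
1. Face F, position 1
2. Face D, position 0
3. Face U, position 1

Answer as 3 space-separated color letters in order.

Answer: R Y W

Derivation:
After move 1 (R'): R=RRRR U=WBWB F=GWGW D=YGYG B=YBYB
After move 2 (R'): R=RRRR U=WYWY F=GBGB D=YWYW B=GBGB
After move 3 (U): U=WWYY F=RRGB R=GBRR B=OOGB L=GBOO
Query 1: F[1] = R
Query 2: D[0] = Y
Query 3: U[1] = W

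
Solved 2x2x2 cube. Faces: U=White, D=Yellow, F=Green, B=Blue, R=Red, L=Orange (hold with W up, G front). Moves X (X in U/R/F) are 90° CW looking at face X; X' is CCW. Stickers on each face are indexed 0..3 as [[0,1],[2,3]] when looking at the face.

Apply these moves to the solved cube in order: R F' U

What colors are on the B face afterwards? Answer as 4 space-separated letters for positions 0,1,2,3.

Answer: O G W B

Derivation:
After move 1 (R): R=RRRR U=WGWG F=GYGY D=YBYB B=WBWB
After move 2 (F'): F=YYGG U=WGRR R=BRYR D=OOYB L=OGOW
After move 3 (U): U=RWRG F=BRGG R=WBYR B=OGWB L=YYOW
Query: B face = OGWB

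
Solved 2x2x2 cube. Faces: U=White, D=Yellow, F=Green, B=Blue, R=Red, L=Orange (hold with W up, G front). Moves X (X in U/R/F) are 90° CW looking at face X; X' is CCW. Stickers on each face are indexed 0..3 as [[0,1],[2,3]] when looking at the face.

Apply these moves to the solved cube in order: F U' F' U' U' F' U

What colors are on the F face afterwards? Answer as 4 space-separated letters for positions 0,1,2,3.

Answer: Y O W O

Derivation:
After move 1 (F): F=GGGG U=WWOO R=WRWR D=RRYY L=OYOY
After move 2 (U'): U=WOWO F=OYGG R=GGWR B=WRBB L=BBOY
After move 3 (F'): F=YGOG U=WOGW R=RGRR D=BYYY L=BOOW
After move 4 (U'): U=OWWG F=BOOG R=YGRR B=RGBB L=WROW
After move 5 (U'): U=WGOW F=WROG R=BORR B=YGBB L=RGOW
After move 6 (F'): F=RGWO U=WGBR R=YOBR D=GWYY L=RWOO
After move 7 (U): U=BWRG F=YOWO R=YGBR B=RWBB L=RGOO
Query: F face = YOWO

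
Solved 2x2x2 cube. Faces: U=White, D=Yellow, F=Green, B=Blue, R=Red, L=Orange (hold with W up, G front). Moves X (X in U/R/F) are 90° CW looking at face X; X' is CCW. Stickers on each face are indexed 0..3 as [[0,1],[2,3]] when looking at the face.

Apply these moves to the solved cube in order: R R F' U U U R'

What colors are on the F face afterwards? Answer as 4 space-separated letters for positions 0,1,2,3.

Answer: O R G R

Derivation:
After move 1 (R): R=RRRR U=WGWG F=GYGY D=YBYB B=WBWB
After move 2 (R): R=RRRR U=WYWY F=GBGB D=YWYW B=GBGB
After move 3 (F'): F=BBGG U=WYRR R=WRYR D=OOYW L=OYOW
After move 4 (U): U=RWRY F=WRGG R=GBYR B=OYGB L=BBOW
After move 5 (U): U=RRYW F=GBGG R=OYYR B=BBGB L=WROW
After move 6 (U): U=YRWR F=OYGG R=BBYR B=WRGB L=GBOW
After move 7 (R'): R=BRBY U=YGWW F=ORGR D=OYYG B=WROB
Query: F face = ORGR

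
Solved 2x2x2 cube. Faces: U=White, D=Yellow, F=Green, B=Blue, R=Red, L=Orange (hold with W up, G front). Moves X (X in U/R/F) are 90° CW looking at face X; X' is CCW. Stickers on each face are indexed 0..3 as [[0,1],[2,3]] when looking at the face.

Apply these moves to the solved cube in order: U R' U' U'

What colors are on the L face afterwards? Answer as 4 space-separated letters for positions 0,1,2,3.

After move 1 (U): U=WWWW F=RRGG R=BBRR B=OOBB L=GGOO
After move 2 (R'): R=BRBR U=WBWO F=RWGW D=YRYG B=YOYB
After move 3 (U'): U=BOWW F=GGGW R=RWBR B=BRYB L=YOOO
After move 4 (U'): U=OWBW F=YOGW R=GGBR B=RWYB L=BROO
Query: L face = BROO

Answer: B R O O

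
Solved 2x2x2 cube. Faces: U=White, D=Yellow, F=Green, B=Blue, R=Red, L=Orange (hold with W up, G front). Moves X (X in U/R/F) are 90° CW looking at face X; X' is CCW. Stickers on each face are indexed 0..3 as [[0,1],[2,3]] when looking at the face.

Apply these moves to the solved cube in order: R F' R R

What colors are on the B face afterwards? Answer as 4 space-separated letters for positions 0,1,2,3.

Answer: G B Y B

Derivation:
After move 1 (R): R=RRRR U=WGWG F=GYGY D=YBYB B=WBWB
After move 2 (F'): F=YYGG U=WGRR R=BRYR D=OOYB L=OGOW
After move 3 (R): R=YBRR U=WYRG F=YOGB D=OWYW B=RBGB
After move 4 (R): R=RYRB U=WORB F=YWGW D=OGYR B=GBYB
Query: B face = GBYB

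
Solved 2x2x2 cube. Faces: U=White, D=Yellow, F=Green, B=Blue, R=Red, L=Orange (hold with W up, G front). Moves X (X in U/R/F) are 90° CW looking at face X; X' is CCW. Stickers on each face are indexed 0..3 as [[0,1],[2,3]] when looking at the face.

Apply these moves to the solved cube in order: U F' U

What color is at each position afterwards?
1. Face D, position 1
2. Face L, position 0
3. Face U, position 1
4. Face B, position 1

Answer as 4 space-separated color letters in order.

After move 1 (U): U=WWWW F=RRGG R=BBRR B=OOBB L=GGOO
After move 2 (F'): F=RGRG U=WWBR R=YBYR D=GOYY L=GWOW
After move 3 (U): U=BWRW F=YBRG R=OOYR B=GWBB L=RGOW
Query 1: D[1] = O
Query 2: L[0] = R
Query 3: U[1] = W
Query 4: B[1] = W

Answer: O R W W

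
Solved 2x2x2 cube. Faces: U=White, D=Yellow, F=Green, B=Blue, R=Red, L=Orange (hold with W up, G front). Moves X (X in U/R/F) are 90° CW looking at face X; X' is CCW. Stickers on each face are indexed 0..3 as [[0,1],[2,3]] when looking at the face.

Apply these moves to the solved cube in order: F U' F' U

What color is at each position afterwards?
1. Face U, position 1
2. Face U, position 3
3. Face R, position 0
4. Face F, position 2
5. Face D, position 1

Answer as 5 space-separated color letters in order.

After move 1 (F): F=GGGG U=WWOO R=WRWR D=RRYY L=OYOY
After move 2 (U'): U=WOWO F=OYGG R=GGWR B=WRBB L=BBOY
After move 3 (F'): F=YGOG U=WOGW R=RGRR D=BYYY L=BOOW
After move 4 (U): U=GWWO F=RGOG R=WRRR B=BOBB L=YGOW
Query 1: U[1] = W
Query 2: U[3] = O
Query 3: R[0] = W
Query 4: F[2] = O
Query 5: D[1] = Y

Answer: W O W O Y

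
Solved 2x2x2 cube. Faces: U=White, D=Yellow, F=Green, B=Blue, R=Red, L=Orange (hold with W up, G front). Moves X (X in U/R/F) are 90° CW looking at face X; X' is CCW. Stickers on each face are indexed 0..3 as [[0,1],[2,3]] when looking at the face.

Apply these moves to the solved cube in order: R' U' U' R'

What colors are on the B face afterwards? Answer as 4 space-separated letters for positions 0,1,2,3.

Answer: G W G B

Derivation:
After move 1 (R'): R=RRRR U=WBWB F=GWGW D=YGYG B=YBYB
After move 2 (U'): U=BBWW F=OOGW R=GWRR B=RRYB L=YBOO
After move 3 (U'): U=BWBW F=YBGW R=OORR B=GWYB L=RROO
After move 4 (R'): R=OROR U=BYBG F=YWGW D=YBYW B=GWGB
Query: B face = GWGB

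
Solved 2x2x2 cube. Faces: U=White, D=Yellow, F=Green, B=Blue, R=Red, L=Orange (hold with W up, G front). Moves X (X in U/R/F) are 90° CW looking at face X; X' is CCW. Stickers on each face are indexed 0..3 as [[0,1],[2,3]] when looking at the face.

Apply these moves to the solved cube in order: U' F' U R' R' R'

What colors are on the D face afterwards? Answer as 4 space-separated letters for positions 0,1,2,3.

Answer: B B Y B

Derivation:
After move 1 (U'): U=WWWW F=OOGG R=GGRR B=RRBB L=BBOO
After move 2 (F'): F=OGOG U=WWGR R=YGYR D=BOYY L=BWOW
After move 3 (U): U=GWRW F=YGOG R=RRYR B=BWBB L=OGOW
After move 4 (R'): R=RRRY U=GBRB F=YWOW D=BGYG B=YWOB
After move 5 (R'): R=RYRR U=GORY F=YBOB D=BWYW B=GWGB
After move 6 (R'): R=YRRR U=GGRG F=YOOY D=BBYB B=WWWB
Query: D face = BBYB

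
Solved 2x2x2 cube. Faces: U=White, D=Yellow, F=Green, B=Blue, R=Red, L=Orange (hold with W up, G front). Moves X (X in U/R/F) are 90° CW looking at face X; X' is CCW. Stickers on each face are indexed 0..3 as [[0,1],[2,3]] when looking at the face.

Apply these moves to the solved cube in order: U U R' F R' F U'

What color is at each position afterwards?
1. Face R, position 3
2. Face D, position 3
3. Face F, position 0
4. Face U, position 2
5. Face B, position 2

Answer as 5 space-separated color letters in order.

Answer: G W R W O

Derivation:
After move 1 (U): U=WWWW F=RRGG R=BBRR B=OOBB L=GGOO
After move 2 (U): U=WWWW F=BBGG R=OORR B=GGBB L=RROO
After move 3 (R'): R=OROR U=WBWG F=BWGW D=YBYG B=YGYB
After move 4 (F): F=GBWW U=WBOR R=WRGR D=OOYG L=RYOB
After move 5 (R'): R=RRWG U=WYOY F=GBWR D=OBYW B=GGOB
After move 6 (F): F=WGRB U=WYBY R=ORYG D=WRYW L=ROOB
After move 7 (U'): U=YYWB F=RORB R=WGYG B=OROB L=GGOB
Query 1: R[3] = G
Query 2: D[3] = W
Query 3: F[0] = R
Query 4: U[2] = W
Query 5: B[2] = O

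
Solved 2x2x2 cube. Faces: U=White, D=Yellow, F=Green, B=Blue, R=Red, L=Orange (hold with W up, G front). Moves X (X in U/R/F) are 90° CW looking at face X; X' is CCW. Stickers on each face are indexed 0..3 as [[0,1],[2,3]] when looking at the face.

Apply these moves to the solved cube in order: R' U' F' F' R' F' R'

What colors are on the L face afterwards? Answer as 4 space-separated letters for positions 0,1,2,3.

After move 1 (R'): R=RRRR U=WBWB F=GWGW D=YGYG B=YBYB
After move 2 (U'): U=BBWW F=OOGW R=GWRR B=RRYB L=YBOO
After move 3 (F'): F=OWOG U=BBGR R=GWYR D=BOYG L=YWOW
After move 4 (F'): F=WGOO U=BBGY R=OWBR D=WWYG L=YROG
After move 5 (R'): R=WROB U=BYGR F=WBOY D=WGYO B=GRWB
After move 6 (F'): F=BYWO U=BYWO R=GRWB D=RGYO L=YROG
After move 7 (R'): R=RBGW U=BWWG F=BYWO D=RYYO B=ORGB
Query: L face = YROG

Answer: Y R O G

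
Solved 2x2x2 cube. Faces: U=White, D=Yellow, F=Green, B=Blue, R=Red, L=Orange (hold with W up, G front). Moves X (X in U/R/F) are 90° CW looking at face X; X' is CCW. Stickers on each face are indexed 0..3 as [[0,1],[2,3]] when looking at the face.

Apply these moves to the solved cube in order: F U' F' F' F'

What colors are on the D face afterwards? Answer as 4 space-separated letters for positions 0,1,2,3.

After move 1 (F): F=GGGG U=WWOO R=WRWR D=RRYY L=OYOY
After move 2 (U'): U=WOWO F=OYGG R=GGWR B=WRBB L=BBOY
After move 3 (F'): F=YGOG U=WOGW R=RGRR D=BYYY L=BOOW
After move 4 (F'): F=GGYO U=WORR R=YGBR D=OWYY L=BWOG
After move 5 (F'): F=GOGY U=WOYB R=WGOR D=WGYY L=BROR
Query: D face = WGYY

Answer: W G Y Y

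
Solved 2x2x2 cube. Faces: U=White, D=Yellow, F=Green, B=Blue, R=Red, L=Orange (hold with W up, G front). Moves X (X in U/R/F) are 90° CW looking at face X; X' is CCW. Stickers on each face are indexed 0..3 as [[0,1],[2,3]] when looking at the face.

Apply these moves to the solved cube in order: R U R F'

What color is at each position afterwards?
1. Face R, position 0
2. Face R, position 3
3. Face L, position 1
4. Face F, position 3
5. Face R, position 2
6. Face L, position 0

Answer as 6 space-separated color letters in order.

After move 1 (R): R=RRRR U=WGWG F=GYGY D=YBYB B=WBWB
After move 2 (U): U=WWGG F=RRGY R=WBRR B=OOWB L=GYOO
After move 3 (R): R=RWRB U=WRGY F=RBGB D=YWYO B=GOWB
After move 4 (F'): F=BBRG U=WRRR R=WWYB D=YOYO L=GYOG
Query 1: R[0] = W
Query 2: R[3] = B
Query 3: L[1] = Y
Query 4: F[3] = G
Query 5: R[2] = Y
Query 6: L[0] = G

Answer: W B Y G Y G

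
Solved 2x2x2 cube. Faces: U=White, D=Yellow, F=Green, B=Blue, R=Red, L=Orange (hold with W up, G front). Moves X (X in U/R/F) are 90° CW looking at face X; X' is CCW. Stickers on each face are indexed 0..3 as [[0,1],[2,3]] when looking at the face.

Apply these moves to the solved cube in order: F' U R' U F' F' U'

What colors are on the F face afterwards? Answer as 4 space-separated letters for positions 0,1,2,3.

Answer: Y B R B

Derivation:
After move 1 (F'): F=GGGG U=WWRR R=YRYR D=OOYY L=OWOW
After move 2 (U): U=RWRW F=YRGG R=BBYR B=OWBB L=GGOW
After move 3 (R'): R=BRBY U=RBRO F=YWGW D=ORYG B=YWOB
After move 4 (U): U=RROB F=BRGW R=YWBY B=GGOB L=YWOW
After move 5 (F'): F=RWBG U=RRYB R=RWOY D=WWYG L=YBOO
After move 6 (F'): F=WGRB U=RRRO R=WWWY D=BOYG L=YBOY
After move 7 (U'): U=RORR F=YBRB R=WGWY B=WWOB L=GGOY
Query: F face = YBRB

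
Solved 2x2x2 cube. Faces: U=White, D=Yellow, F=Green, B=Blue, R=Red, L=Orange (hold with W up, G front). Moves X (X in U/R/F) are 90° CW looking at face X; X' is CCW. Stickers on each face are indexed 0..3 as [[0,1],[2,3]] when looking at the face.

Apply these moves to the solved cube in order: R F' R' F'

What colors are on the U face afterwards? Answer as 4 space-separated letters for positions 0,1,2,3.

Answer: W W R B

Derivation:
After move 1 (R): R=RRRR U=WGWG F=GYGY D=YBYB B=WBWB
After move 2 (F'): F=YYGG U=WGRR R=BRYR D=OOYB L=OGOW
After move 3 (R'): R=RRBY U=WWRW F=YGGR D=OYYG B=BBOB
After move 4 (F'): F=GRYG U=WWRB R=YROY D=GWYG L=OWOR
Query: U face = WWRB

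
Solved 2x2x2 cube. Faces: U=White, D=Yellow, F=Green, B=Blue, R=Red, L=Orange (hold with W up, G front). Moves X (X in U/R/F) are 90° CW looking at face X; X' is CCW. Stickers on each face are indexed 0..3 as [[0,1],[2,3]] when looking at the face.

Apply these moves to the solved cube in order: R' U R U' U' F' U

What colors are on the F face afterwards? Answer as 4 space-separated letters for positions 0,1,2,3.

After move 1 (R'): R=RRRR U=WBWB F=GWGW D=YGYG B=YBYB
After move 2 (U): U=WWBB F=RRGW R=YBRR B=OOYB L=GWOO
After move 3 (R): R=RYRB U=WRBW F=RGGG D=YYYO B=BOWB
After move 4 (U'): U=RWWB F=GWGG R=RGRB B=RYWB L=BOOO
After move 5 (U'): U=WBRW F=BOGG R=GWRB B=RGWB L=RYOO
After move 6 (F'): F=OGBG U=WBGR R=YWYB D=YOYO L=RWOR
After move 7 (U): U=GWRB F=YWBG R=RGYB B=RWWB L=OGOR
Query: F face = YWBG

Answer: Y W B G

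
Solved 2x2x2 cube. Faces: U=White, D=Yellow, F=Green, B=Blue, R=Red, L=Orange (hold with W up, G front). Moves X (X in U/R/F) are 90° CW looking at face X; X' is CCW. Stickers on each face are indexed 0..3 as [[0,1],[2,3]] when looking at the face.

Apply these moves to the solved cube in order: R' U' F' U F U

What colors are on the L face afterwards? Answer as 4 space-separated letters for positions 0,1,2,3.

After move 1 (R'): R=RRRR U=WBWB F=GWGW D=YGYG B=YBYB
After move 2 (U'): U=BBWW F=OOGW R=GWRR B=RRYB L=YBOO
After move 3 (F'): F=OWOG U=BBGR R=GWYR D=BOYG L=YWOW
After move 4 (U): U=GBRB F=GWOG R=RRYR B=YWYB L=OWOW
After move 5 (F): F=OGGW U=GBWW R=RRBR D=YRYG L=OBOO
After move 6 (U): U=WGWB F=RRGW R=YWBR B=OBYB L=OGOO
Query: L face = OGOO

Answer: O G O O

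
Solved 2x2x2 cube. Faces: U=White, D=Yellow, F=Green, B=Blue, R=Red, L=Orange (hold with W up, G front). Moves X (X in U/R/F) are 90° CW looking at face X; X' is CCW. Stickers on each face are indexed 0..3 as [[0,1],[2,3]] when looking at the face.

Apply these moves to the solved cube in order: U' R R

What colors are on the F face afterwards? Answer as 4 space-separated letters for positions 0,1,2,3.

After move 1 (U'): U=WWWW F=OOGG R=GGRR B=RRBB L=BBOO
After move 2 (R): R=RGRG U=WOWG F=OYGY D=YBYR B=WRWB
After move 3 (R): R=RRGG U=WYWY F=OBGR D=YWYW B=GROB
Query: F face = OBGR

Answer: O B G R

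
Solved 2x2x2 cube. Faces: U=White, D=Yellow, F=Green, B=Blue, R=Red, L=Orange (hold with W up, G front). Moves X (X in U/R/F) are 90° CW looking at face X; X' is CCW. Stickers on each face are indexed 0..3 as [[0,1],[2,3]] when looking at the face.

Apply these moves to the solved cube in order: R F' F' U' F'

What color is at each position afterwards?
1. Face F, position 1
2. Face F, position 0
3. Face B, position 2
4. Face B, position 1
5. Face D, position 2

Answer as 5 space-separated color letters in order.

Answer: G R W R Y

Derivation:
After move 1 (R): R=RRRR U=WGWG F=GYGY D=YBYB B=WBWB
After move 2 (F'): F=YYGG U=WGRR R=BRYR D=OOYB L=OGOW
After move 3 (F'): F=YGYG U=WGBY R=OROR D=GWYB L=OROR
After move 4 (U'): U=GYWB F=ORYG R=YGOR B=ORWB L=WBOR
After move 5 (F'): F=RGOY U=GYYO R=WGGR D=BRYB L=WBOW
Query 1: F[1] = G
Query 2: F[0] = R
Query 3: B[2] = W
Query 4: B[1] = R
Query 5: D[2] = Y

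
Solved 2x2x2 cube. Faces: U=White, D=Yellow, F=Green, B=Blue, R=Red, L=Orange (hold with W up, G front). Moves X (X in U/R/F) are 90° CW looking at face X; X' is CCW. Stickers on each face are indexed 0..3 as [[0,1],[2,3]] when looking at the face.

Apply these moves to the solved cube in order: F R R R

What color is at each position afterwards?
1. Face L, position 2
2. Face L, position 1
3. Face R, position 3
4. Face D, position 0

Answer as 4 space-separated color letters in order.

Answer: O Y W R

Derivation:
After move 1 (F): F=GGGG U=WWOO R=WRWR D=RRYY L=OYOY
After move 2 (R): R=WWRR U=WGOG F=GRGY D=RBYB B=OBWB
After move 3 (R): R=RWRW U=WROY F=GBGB D=RWYO B=GBGB
After move 4 (R): R=RRWW U=WBOB F=GWGO D=RGYG B=YBRB
Query 1: L[2] = O
Query 2: L[1] = Y
Query 3: R[3] = W
Query 4: D[0] = R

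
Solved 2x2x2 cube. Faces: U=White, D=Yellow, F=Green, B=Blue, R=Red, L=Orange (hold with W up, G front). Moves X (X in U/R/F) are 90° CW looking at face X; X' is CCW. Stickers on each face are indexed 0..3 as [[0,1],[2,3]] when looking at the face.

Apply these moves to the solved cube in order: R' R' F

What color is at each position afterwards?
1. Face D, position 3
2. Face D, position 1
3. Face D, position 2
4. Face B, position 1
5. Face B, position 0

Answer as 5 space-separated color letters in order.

After move 1 (R'): R=RRRR U=WBWB F=GWGW D=YGYG B=YBYB
After move 2 (R'): R=RRRR U=WYWY F=GBGB D=YWYW B=GBGB
After move 3 (F): F=GGBB U=WYOO R=WRYR D=RRYW L=OYOW
Query 1: D[3] = W
Query 2: D[1] = R
Query 3: D[2] = Y
Query 4: B[1] = B
Query 5: B[0] = G

Answer: W R Y B G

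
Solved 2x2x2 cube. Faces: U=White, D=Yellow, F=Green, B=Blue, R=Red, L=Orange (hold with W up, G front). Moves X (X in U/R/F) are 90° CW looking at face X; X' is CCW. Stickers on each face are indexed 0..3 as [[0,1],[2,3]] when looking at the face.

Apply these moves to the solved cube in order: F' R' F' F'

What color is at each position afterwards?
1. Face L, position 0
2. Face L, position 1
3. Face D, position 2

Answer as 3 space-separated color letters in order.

Answer: O Y Y

Derivation:
After move 1 (F'): F=GGGG U=WWRR R=YRYR D=OOYY L=OWOW
After move 2 (R'): R=RRYY U=WBRB F=GWGR D=OGYG B=YBOB
After move 3 (F'): F=WRGG U=WBRY R=GROY D=WWYG L=OBOR
After move 4 (F'): F=RGWG U=WBGO R=WRWY D=BRYG L=OYOR
Query 1: L[0] = O
Query 2: L[1] = Y
Query 3: D[2] = Y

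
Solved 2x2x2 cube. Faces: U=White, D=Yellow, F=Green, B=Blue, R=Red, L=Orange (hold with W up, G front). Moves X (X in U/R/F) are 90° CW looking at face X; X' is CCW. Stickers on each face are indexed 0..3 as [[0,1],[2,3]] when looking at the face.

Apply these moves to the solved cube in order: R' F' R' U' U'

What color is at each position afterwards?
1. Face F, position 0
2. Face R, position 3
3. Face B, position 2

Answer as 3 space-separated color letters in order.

Answer: G Y O

Derivation:
After move 1 (R'): R=RRRR U=WBWB F=GWGW D=YGYG B=YBYB
After move 2 (F'): F=WWGG U=WBRR R=GRYR D=OOYG L=OBOW
After move 3 (R'): R=RRGY U=WYRY F=WBGR D=OWYG B=GBOB
After move 4 (U'): U=YYWR F=OBGR R=WBGY B=RROB L=GBOW
After move 5 (U'): U=YRYW F=GBGR R=OBGY B=WBOB L=RROW
Query 1: F[0] = G
Query 2: R[3] = Y
Query 3: B[2] = O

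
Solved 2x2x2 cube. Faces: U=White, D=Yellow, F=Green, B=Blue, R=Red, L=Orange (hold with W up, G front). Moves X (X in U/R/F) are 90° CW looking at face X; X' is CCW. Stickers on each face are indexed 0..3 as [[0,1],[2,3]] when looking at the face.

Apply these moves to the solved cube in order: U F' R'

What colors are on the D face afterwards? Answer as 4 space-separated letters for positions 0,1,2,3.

Answer: G G Y G

Derivation:
After move 1 (U): U=WWWW F=RRGG R=BBRR B=OOBB L=GGOO
After move 2 (F'): F=RGRG U=WWBR R=YBYR D=GOYY L=GWOW
After move 3 (R'): R=BRYY U=WBBO F=RWRR D=GGYG B=YOOB
Query: D face = GGYG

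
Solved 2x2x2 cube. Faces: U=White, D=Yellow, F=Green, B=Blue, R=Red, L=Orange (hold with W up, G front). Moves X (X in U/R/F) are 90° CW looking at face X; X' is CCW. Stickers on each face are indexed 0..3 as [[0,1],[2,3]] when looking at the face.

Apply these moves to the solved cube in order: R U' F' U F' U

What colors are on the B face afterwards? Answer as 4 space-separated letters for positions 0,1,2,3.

After move 1 (R): R=RRRR U=WGWG F=GYGY D=YBYB B=WBWB
After move 2 (U'): U=GGWW F=OOGY R=GYRR B=RRWB L=WBOO
After move 3 (F'): F=OYOG U=GGGR R=BYYR D=BOYB L=WWOW
After move 4 (U): U=GGRG F=BYOG R=RRYR B=WWWB L=OYOW
After move 5 (F'): F=YGBO U=GGRY R=ORBR D=YWYB L=OGOR
After move 6 (U): U=RGYG F=ORBO R=WWBR B=OGWB L=YGOR
Query: B face = OGWB

Answer: O G W B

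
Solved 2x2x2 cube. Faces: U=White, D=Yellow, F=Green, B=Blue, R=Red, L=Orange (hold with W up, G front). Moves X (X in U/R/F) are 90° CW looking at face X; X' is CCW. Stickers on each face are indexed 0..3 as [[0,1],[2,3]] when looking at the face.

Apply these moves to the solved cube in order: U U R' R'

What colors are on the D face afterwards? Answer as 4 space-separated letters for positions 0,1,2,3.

After move 1 (U): U=WWWW F=RRGG R=BBRR B=OOBB L=GGOO
After move 2 (U): U=WWWW F=BBGG R=OORR B=GGBB L=RROO
After move 3 (R'): R=OROR U=WBWG F=BWGW D=YBYG B=YGYB
After move 4 (R'): R=RROO U=WYWY F=BBGG D=YWYW B=GGBB
Query: D face = YWYW

Answer: Y W Y W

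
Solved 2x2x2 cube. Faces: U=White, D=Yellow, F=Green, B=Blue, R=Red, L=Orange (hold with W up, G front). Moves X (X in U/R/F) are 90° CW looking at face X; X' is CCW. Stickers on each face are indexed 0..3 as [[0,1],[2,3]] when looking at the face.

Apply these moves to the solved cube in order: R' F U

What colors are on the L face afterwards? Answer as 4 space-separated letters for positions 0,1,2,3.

Answer: G G O G

Derivation:
After move 1 (R'): R=RRRR U=WBWB F=GWGW D=YGYG B=YBYB
After move 2 (F): F=GGWW U=WBOO R=WRBR D=RRYG L=OYOG
After move 3 (U): U=OWOB F=WRWW R=YBBR B=OYYB L=GGOG
Query: L face = GGOG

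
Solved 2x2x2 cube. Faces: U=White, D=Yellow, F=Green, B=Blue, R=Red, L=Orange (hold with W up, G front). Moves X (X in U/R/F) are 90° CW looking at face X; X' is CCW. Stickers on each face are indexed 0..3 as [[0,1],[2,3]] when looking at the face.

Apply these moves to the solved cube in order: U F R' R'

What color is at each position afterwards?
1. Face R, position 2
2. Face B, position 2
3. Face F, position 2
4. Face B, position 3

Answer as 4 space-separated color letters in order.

After move 1 (U): U=WWWW F=RRGG R=BBRR B=OOBB L=GGOO
After move 2 (F): F=GRGR U=WWOG R=WBWR D=RBYY L=GYOY
After move 3 (R'): R=BRWW U=WBOO F=GWGG D=RRYR B=YOBB
After move 4 (R'): R=RWBW U=WBOY F=GBGO D=RWYG B=RORB
Query 1: R[2] = B
Query 2: B[2] = R
Query 3: F[2] = G
Query 4: B[3] = B

Answer: B R G B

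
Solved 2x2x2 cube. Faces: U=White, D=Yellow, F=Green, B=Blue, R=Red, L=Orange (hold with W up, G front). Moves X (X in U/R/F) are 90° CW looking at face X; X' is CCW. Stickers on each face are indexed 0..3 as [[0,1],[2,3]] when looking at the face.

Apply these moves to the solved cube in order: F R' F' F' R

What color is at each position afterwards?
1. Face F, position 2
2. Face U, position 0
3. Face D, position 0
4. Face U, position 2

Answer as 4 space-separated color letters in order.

Answer: W W B G

Derivation:
After move 1 (F): F=GGGG U=WWOO R=WRWR D=RRYY L=OYOY
After move 2 (R'): R=RRWW U=WBOB F=GWGO D=RGYG B=YBRB
After move 3 (F'): F=WOGG U=WBRW R=GRRW D=YYYG L=OBOO
After move 4 (F'): F=OGWG U=WBGR R=YRYW D=BOYG L=OWOR
After move 5 (R): R=YYWR U=WGGG F=OOWG D=BRYY B=RBBB
Query 1: F[2] = W
Query 2: U[0] = W
Query 3: D[0] = B
Query 4: U[2] = G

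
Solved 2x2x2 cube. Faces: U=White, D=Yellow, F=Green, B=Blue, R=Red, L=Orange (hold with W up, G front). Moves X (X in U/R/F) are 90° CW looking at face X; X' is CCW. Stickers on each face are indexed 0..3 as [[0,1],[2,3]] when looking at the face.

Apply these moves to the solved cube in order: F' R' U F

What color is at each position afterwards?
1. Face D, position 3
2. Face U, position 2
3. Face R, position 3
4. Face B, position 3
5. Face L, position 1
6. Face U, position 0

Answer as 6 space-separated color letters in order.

After move 1 (F'): F=GGGG U=WWRR R=YRYR D=OOYY L=OWOW
After move 2 (R'): R=RRYY U=WBRB F=GWGR D=OGYG B=YBOB
After move 3 (U): U=RWBB F=RRGR R=YBYY B=OWOB L=GWOW
After move 4 (F): F=GRRR U=RWWW R=BBBY D=YYYG L=GOOG
Query 1: D[3] = G
Query 2: U[2] = W
Query 3: R[3] = Y
Query 4: B[3] = B
Query 5: L[1] = O
Query 6: U[0] = R

Answer: G W Y B O R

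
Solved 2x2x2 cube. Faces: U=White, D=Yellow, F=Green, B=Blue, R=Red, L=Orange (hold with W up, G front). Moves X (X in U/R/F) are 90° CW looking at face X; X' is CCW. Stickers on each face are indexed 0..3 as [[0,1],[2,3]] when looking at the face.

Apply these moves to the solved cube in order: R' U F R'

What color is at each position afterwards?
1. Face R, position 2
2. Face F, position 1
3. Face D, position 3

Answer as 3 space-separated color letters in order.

Answer: B W R

Derivation:
After move 1 (R'): R=RRRR U=WBWB F=GWGW D=YGYG B=YBYB
After move 2 (U): U=WWBB F=RRGW R=YBRR B=OOYB L=GWOO
After move 3 (F): F=GRWR U=WWOW R=BBBR D=RYYG L=GYOG
After move 4 (R'): R=BRBB U=WYOO F=GWWW D=RRYR B=GOYB
Query 1: R[2] = B
Query 2: F[1] = W
Query 3: D[3] = R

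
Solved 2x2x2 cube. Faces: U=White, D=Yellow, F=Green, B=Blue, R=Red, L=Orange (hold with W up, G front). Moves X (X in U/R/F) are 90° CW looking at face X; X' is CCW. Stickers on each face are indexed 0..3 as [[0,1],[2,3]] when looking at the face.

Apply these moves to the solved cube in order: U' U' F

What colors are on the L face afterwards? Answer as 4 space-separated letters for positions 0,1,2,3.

After move 1 (U'): U=WWWW F=OOGG R=GGRR B=RRBB L=BBOO
After move 2 (U'): U=WWWW F=BBGG R=OORR B=GGBB L=RROO
After move 3 (F): F=GBGB U=WWOR R=WOWR D=ROYY L=RYOY
Query: L face = RYOY

Answer: R Y O Y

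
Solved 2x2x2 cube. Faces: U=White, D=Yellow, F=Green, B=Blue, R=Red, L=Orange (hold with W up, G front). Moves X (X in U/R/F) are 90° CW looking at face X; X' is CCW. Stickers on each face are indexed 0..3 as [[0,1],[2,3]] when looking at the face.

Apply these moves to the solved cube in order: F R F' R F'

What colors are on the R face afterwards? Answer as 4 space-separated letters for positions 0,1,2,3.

Answer: W B Y W

Derivation:
After move 1 (F): F=GGGG U=WWOO R=WRWR D=RRYY L=OYOY
After move 2 (R): R=WWRR U=WGOG F=GRGY D=RBYB B=OBWB
After move 3 (F'): F=RYGG U=WGWR R=BWRR D=YYYB L=OGOO
After move 4 (R): R=RBRW U=WYWG F=RYGB D=YWYO B=RBGB
After move 5 (F'): F=YBRG U=WYRR R=WBYW D=GOYO L=OGOW
Query: R face = WBYW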